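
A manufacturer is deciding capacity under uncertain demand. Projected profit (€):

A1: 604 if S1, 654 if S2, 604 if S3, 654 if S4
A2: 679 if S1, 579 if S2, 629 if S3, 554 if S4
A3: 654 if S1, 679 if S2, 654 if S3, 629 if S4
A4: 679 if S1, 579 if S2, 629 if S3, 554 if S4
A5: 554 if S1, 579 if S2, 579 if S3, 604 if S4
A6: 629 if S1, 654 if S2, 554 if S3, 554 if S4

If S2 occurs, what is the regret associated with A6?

25

Best payoff under S2 is 679.
Regret = 679 − 654 = 25.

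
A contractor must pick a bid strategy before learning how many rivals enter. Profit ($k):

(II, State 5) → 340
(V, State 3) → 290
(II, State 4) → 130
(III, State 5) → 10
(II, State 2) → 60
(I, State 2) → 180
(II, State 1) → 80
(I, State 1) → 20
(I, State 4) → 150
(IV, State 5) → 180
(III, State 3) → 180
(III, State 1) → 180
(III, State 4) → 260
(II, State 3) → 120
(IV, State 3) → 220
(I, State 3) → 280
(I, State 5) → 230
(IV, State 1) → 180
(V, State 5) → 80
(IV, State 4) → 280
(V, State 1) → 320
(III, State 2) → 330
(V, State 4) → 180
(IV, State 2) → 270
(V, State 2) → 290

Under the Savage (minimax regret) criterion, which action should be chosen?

Column bests: State 1=320, State 2=330, State 3=290, State 4=280, State 5=340.
I regrets: 300, 150, 10, 130, 110 → max 300
II regrets: 240, 270, 170, 150, 0 → max 270
III regrets: 140, 0, 110, 20, 330 → max 330
IV regrets: 140, 60, 70, 0, 160 → max 160
V regrets: 0, 40, 0, 100, 260 → max 260
Smallest max regret = 160 → IV.

IV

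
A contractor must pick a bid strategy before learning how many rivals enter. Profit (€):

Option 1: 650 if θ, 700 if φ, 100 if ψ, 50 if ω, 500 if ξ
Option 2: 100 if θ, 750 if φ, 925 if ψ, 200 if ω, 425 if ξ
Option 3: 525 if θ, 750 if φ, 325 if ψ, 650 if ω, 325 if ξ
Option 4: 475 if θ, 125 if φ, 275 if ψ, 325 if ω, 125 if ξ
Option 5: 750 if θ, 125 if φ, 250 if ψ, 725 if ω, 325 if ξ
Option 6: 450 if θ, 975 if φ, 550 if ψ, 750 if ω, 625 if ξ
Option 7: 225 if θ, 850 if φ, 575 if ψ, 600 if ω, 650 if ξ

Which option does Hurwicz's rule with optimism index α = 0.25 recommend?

Option 1: 0.25·700 + 0.75·50 = 212.5
Option 2: 0.25·925 + 0.75·100 = 306.25
Option 3: 0.25·750 + 0.75·325 = 431.25
Option 4: 0.25·475 + 0.75·125 = 212.5
Option 5: 0.25·750 + 0.75·125 = 281.25
Option 6: 0.25·975 + 0.75·450 = 581.25
Option 7: 0.25·850 + 0.75·225 = 381.25
Highest Hurwicz score = 581.25 → Option 6.

Option 6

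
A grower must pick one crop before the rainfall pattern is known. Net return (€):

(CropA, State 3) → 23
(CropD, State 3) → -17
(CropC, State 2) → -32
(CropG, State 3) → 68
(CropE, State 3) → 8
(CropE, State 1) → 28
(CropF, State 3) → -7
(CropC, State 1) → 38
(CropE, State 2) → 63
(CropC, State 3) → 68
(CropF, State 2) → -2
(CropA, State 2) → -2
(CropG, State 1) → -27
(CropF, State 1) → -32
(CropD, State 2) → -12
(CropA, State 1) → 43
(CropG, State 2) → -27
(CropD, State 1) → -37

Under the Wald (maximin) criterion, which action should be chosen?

CropE

Row minima: CropD=-37, CropE=8, CropF=-32, CropG=-27, CropC=-32, CropA=-2
Best worst-case = 8 → CropE.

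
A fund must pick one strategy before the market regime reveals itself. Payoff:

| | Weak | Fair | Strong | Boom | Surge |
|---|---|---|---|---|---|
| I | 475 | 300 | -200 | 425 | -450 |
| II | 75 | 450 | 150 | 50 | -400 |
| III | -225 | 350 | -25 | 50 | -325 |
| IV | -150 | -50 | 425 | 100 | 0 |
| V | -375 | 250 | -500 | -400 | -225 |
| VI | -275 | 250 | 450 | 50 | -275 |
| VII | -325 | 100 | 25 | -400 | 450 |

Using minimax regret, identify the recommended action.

Column bests: Weak=475, Fair=450, Strong=450, Boom=425, Surge=450.
I regrets: 0, 150, 650, 0, 900 → max 900
II regrets: 400, 0, 300, 375, 850 → max 850
III regrets: 700, 100, 475, 375, 775 → max 775
IV regrets: 625, 500, 25, 325, 450 → max 625
V regrets: 850, 200, 950, 825, 675 → max 950
VI regrets: 750, 200, 0, 375, 725 → max 750
VII regrets: 800, 350, 425, 825, 0 → max 825
Smallest max regret = 625 → IV.

IV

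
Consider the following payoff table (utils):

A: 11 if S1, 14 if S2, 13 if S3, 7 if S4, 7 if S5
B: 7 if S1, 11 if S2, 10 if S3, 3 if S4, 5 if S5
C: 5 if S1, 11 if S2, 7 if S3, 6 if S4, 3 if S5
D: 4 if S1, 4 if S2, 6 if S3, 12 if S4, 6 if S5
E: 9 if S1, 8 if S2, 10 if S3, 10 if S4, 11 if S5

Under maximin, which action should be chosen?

E

Row minima: A=7, B=3, C=3, D=4, E=8
Best worst-case = 8 → E.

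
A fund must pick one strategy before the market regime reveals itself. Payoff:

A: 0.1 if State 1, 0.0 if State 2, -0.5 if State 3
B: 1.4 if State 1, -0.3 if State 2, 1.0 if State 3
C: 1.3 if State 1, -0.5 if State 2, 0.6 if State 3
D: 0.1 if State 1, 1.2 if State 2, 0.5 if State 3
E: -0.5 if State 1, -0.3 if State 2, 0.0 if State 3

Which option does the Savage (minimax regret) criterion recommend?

Column bests: State 1=1.4, State 2=1.2, State 3=1.0.
A regrets: 1.3, 1.2, 1.5 → max 1.5
B regrets: 0.0, 1.5, 0.0 → max 1.5
C regrets: 0.1, 1.7, 0.4 → max 1.7
D regrets: 1.3, 0.0, 0.5 → max 1.3
E regrets: 1.9, 1.5, 1.0 → max 1.9
Smallest max regret = 1.3 → D.

D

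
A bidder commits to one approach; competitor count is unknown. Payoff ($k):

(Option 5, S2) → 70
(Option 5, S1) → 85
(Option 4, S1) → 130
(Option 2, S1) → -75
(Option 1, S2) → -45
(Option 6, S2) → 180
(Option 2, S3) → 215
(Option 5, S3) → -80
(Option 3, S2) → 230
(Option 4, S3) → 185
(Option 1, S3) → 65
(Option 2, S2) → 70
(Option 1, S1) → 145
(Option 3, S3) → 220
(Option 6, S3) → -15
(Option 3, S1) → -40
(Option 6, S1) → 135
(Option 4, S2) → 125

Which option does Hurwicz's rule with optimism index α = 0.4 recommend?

Option 4

Option 1: 0.4·145 + 0.6·(-45) = 31
Option 2: 0.4·215 + 0.6·(-75) = 41
Option 3: 0.4·230 + 0.6·(-40) = 68
Option 4: 0.4·185 + 0.6·125 = 149
Option 5: 0.4·85 + 0.6·(-80) = -14
Option 6: 0.4·180 + 0.6·(-15) = 63
Highest Hurwicz score = 149 → Option 4.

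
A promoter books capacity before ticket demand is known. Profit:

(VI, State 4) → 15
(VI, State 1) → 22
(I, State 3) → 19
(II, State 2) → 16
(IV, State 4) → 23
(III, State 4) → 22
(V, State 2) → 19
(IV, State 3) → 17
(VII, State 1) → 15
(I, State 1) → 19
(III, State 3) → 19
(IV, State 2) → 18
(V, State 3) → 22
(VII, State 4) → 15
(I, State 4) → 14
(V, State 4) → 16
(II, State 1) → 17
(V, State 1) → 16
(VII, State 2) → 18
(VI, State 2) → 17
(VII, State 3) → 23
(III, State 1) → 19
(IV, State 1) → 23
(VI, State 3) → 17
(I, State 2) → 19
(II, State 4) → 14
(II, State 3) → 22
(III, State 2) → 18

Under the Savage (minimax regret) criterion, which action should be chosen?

III

Column bests: State 1=23, State 2=19, State 3=23, State 4=23.
I regrets: 4, 0, 4, 9 → max 9
II regrets: 6, 3, 1, 9 → max 9
III regrets: 4, 1, 4, 1 → max 4
IV regrets: 0, 1, 6, 0 → max 6
V regrets: 7, 0, 1, 7 → max 7
VI regrets: 1, 2, 6, 8 → max 8
VII regrets: 8, 1, 0, 8 → max 8
Smallest max regret = 4 → III.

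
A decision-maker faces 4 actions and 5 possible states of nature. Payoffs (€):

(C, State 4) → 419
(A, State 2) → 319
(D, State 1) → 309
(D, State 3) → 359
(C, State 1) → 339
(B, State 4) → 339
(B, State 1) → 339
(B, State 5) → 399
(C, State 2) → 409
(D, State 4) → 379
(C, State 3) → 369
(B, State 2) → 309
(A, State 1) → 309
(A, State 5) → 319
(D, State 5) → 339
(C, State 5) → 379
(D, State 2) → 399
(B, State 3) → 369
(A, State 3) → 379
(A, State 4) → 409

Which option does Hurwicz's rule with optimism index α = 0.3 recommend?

C

A: 0.3·409 + 0.7·309 = 339
B: 0.3·399 + 0.7·309 = 336
C: 0.3·419 + 0.7·339 = 363
D: 0.3·399 + 0.7·309 = 336
Highest Hurwicz score = 363 → C.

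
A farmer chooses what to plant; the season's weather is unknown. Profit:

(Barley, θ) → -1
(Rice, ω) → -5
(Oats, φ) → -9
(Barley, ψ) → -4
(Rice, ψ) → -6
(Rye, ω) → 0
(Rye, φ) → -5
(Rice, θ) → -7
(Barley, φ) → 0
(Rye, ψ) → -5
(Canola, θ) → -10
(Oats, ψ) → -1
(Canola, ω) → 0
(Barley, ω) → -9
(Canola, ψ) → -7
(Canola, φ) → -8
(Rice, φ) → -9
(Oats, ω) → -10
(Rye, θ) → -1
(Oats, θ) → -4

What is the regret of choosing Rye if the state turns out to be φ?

Best payoff under φ is 0.
Regret = 0 − (-5) = 5.

5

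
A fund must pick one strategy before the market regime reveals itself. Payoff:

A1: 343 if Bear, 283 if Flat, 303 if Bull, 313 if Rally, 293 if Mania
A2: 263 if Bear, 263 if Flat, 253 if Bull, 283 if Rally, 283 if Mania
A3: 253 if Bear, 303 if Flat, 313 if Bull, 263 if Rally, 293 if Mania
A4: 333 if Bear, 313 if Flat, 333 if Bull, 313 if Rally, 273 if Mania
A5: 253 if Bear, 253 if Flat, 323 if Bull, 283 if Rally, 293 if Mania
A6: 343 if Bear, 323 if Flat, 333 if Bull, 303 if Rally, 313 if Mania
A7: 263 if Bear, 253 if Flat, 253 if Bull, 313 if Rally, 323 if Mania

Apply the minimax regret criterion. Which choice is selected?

Column bests: Bear=343, Flat=323, Bull=333, Rally=313, Mania=323.
A1 regrets: 0, 40, 30, 0, 30 → max 40
A2 regrets: 80, 60, 80, 30, 40 → max 80
A3 regrets: 90, 20, 20, 50, 30 → max 90
A4 regrets: 10, 10, 0, 0, 50 → max 50
A5 regrets: 90, 70, 10, 30, 30 → max 90
A6 regrets: 0, 0, 0, 10, 10 → max 10
A7 regrets: 80, 70, 80, 0, 0 → max 80
Smallest max regret = 10 → A6.

A6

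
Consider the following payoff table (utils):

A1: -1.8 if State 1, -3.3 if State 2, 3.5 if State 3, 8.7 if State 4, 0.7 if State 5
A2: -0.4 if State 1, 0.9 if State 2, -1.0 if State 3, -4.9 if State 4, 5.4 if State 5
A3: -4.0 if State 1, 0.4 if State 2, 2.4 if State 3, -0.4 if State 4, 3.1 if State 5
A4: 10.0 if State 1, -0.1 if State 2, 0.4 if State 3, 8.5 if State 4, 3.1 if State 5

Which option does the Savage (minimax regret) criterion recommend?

Column bests: State 1=10.0, State 2=0.9, State 3=3.5, State 4=8.7, State 5=5.4.
A1 regrets: 11.8, 4.2, 0.0, 0.0, 4.7 → max 11.8
A2 regrets: 10.4, 0.0, 4.5, 13.6, 0.0 → max 13.6
A3 regrets: 14.0, 0.5, 1.1, 9.1, 2.3 → max 14.0
A4 regrets: 0.0, 1.0, 3.1, 0.2, 2.3 → max 3.1
Smallest max regret = 3.1 → A4.

A4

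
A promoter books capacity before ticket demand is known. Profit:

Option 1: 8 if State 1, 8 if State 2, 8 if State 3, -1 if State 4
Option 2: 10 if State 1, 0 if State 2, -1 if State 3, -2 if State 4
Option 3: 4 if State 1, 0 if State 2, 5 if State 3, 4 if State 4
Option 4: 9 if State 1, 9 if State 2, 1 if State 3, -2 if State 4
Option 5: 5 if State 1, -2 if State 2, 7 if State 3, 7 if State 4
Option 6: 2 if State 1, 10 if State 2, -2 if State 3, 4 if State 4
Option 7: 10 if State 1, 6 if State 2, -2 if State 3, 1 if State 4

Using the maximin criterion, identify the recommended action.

Row minima: Option 1=-1, Option 2=-2, Option 3=0, Option 4=-2, Option 5=-2, Option 6=-2, Option 7=-2
Best worst-case = 0 → Option 3.

Option 3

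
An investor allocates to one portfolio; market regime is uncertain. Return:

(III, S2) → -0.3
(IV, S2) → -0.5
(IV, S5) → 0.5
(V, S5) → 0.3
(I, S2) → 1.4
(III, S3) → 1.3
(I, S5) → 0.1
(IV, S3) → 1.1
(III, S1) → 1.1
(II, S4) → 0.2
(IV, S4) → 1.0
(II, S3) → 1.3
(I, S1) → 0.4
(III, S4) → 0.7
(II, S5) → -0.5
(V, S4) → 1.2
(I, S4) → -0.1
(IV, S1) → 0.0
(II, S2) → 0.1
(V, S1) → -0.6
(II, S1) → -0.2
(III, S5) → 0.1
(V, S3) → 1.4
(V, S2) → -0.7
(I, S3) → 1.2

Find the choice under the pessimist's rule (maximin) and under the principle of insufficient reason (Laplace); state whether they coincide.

Row minima: I=-0.1, II=-0.5, III=-0.3, IV=-0.5, V=-0.7
Best worst-case = -0.1 → I.
Row averages: I=0.6, II=0.18, III=0.58, IV=0.42, V=0.32
Highest average = 0.6 → I.

maximin → I; laplace → I (agree)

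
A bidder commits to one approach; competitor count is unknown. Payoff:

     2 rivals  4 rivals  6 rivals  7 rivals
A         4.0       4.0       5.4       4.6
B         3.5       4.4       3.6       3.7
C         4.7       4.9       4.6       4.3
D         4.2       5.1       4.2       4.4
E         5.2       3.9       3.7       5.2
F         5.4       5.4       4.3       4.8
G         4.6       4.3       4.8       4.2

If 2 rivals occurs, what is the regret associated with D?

1.2

Best payoff under 2 rivals is 5.4.
Regret = 5.4 − 4.2 = 1.2.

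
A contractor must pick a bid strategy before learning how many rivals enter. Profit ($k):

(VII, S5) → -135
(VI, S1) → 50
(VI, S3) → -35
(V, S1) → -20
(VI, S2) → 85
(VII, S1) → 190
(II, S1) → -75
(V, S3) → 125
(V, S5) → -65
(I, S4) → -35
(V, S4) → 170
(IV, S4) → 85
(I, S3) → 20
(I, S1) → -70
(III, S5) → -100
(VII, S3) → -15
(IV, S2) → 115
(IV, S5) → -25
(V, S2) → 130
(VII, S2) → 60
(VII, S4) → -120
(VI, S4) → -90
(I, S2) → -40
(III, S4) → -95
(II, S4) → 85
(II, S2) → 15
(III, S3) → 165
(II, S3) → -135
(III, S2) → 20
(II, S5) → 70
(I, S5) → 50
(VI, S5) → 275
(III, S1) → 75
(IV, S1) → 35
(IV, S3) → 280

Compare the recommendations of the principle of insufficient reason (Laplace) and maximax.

Row averages: I=-15, II=-8, III=13, IV=98, V=68, VI=57, VII=-4
Highest average = 98 → IV.
Row maxima: I=50, II=85, III=165, IV=280, V=170, VI=275, VII=190
Best best-case = 280 → IV.

laplace → IV; maximax → IV (agree)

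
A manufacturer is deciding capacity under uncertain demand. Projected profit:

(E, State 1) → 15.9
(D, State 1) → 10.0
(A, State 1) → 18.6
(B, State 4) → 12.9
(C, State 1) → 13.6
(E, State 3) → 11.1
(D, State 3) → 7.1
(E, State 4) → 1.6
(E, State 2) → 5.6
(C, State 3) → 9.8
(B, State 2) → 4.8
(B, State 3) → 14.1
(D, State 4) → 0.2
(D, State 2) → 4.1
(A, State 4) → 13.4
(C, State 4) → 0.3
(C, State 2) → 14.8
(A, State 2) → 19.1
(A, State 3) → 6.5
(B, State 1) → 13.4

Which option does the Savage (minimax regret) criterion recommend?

A

Column bests: State 1=18.6, State 2=19.1, State 3=14.1, State 4=13.4.
A regrets: 0.0, 0.0, 7.6, 0.0 → max 7.6
B regrets: 5.2, 14.3, 0.0, 0.5 → max 14.3
C regrets: 5.0, 4.3, 4.3, 13.1 → max 13.1
D regrets: 8.6, 15.0, 7.0, 13.2 → max 15.0
E regrets: 2.7, 13.5, 3.0, 11.8 → max 13.5
Smallest max regret = 7.6 → A.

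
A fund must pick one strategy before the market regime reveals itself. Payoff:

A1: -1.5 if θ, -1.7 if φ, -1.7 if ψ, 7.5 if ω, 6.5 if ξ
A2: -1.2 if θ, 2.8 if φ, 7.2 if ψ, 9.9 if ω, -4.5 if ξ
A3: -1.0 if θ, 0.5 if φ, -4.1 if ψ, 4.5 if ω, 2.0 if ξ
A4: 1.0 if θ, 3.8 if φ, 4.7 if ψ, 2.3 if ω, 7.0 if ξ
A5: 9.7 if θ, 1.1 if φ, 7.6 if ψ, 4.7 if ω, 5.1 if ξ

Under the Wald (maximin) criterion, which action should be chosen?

Row minima: A1=-1.7, A2=-4.5, A3=-4.1, A4=1.0, A5=1.1
Best worst-case = 1.1 → A5.

A5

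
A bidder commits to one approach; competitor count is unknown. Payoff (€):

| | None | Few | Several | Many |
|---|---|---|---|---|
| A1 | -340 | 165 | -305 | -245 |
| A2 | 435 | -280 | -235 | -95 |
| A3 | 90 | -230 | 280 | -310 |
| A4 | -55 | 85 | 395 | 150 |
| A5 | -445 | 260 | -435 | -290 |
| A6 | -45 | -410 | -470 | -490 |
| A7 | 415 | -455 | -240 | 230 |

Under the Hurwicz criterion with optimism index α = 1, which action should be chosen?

A2

A1: 1·165 + 0·(-340) = 165
A2: 1·435 + 0·(-280) = 435
A3: 1·280 + 0·(-310) = 280
A4: 1·395 + 0·(-55) = 395
A5: 1·260 + 0·(-445) = 260
A6: 1·(-45) + 0·(-490) = -45
A7: 1·415 + 0·(-455) = 415
Highest Hurwicz score = 435 → A2.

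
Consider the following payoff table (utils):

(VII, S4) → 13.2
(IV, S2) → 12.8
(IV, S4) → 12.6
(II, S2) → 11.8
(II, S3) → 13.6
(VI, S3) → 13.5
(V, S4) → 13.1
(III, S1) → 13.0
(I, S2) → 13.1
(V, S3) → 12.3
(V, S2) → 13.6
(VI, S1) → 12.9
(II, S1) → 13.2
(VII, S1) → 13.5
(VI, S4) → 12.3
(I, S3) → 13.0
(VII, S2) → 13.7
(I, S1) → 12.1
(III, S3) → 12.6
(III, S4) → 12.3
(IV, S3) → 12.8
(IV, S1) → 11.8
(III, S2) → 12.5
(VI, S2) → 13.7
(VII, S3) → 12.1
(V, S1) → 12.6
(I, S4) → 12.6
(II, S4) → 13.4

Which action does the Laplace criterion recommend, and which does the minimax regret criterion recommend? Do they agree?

Row averages: I=12.7, II=13, III=12.6, IV=12.5, V=12.9, VI=13.1, VII=13.125
Highest average = 13.125 → VII.
Column bests: S1=13.5, S2=13.7, S3=13.6, S4=13.4.
I regrets: 1.4, 0.6, 0.6, 0.8 → max 1.4
II regrets: 0.3, 1.9, 0.0, 0.0 → max 1.9
III regrets: 0.5, 1.2, 1.0, 1.1 → max 1.2
IV regrets: 1.7, 0.9, 0.8, 0.8 → max 1.7
V regrets: 0.9, 0.1, 1.3, 0.3 → max 1.3
VI regrets: 0.6, 0.0, 0.1, 1.1 → max 1.1
VII regrets: 0.0, 0.0, 1.5, 0.2 → max 1.5
Smallest max regret = 1.1 → VI.

laplace → VII; minimax regret → VI (disagree)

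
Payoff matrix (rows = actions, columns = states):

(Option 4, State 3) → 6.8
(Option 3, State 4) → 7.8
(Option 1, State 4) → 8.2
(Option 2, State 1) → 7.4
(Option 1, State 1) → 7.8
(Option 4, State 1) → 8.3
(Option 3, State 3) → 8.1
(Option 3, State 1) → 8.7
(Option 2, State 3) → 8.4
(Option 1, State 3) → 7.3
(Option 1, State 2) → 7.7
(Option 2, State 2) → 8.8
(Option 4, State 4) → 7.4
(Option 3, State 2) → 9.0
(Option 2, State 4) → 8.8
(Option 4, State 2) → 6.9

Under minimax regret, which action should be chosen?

Option 3

Column bests: State 1=8.7, State 2=9.0, State 3=8.4, State 4=8.8.
Option 1 regrets: 0.9, 1.3, 1.1, 0.6 → max 1.3
Option 2 regrets: 1.3, 0.2, 0.0, 0.0 → max 1.3
Option 3 regrets: 0.0, 0.0, 0.3, 1.0 → max 1.0
Option 4 regrets: 0.4, 2.1, 1.6, 1.4 → max 2.1
Smallest max regret = 1.0 → Option 3.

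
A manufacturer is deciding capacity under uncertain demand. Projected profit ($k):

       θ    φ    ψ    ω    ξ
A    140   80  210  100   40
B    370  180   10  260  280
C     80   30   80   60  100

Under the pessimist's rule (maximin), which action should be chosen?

A

Row minima: A=40, B=10, C=30
Best worst-case = 40 → A.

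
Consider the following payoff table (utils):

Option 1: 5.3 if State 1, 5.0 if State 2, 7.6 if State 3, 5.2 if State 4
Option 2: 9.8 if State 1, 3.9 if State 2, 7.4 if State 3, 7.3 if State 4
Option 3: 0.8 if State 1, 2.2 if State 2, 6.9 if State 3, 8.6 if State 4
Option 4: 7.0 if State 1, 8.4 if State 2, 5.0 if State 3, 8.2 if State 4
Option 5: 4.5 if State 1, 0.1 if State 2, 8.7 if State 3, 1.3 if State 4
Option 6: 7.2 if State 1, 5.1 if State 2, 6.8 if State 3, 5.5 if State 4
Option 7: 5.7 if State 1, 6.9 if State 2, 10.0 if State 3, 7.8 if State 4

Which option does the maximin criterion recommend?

Option 7

Row minima: Option 1=5.0, Option 2=3.9, Option 3=0.8, Option 4=5.0, Option 5=0.1, Option 6=5.1, Option 7=5.7
Best worst-case = 5.7 → Option 7.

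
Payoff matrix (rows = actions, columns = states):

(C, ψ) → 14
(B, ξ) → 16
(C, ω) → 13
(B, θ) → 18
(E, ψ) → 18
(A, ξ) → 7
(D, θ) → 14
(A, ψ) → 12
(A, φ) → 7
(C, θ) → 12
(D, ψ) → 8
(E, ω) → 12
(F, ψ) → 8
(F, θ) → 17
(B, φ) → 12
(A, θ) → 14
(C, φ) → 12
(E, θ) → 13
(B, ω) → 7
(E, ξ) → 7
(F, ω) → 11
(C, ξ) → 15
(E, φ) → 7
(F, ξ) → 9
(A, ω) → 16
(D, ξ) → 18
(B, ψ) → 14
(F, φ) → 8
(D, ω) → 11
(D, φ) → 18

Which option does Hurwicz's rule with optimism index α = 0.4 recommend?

C

A: 0.4·16 + 0.6·7 = 10.6
B: 0.4·18 + 0.6·7 = 11.4
C: 0.4·15 + 0.6·12 = 13.2
D: 0.4·18 + 0.6·8 = 12
E: 0.4·18 + 0.6·7 = 11.4
F: 0.4·17 + 0.6·8 = 11.6
Highest Hurwicz score = 13.2 → C.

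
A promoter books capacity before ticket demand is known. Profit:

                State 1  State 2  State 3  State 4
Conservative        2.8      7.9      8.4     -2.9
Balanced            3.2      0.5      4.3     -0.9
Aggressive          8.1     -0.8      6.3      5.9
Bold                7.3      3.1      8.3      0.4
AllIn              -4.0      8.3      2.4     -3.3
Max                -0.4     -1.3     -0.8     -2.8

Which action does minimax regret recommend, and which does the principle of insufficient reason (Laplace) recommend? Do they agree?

minimax regret → Bold; laplace → Aggressive (disagree)

Column bests: State 1=8.1, State 2=8.3, State 3=8.4, State 4=5.9.
Conservative regrets: 5.3, 0.4, 0.0, 8.8 → max 8.8
Balanced regrets: 4.9, 7.8, 4.1, 6.8 → max 7.8
Aggressive regrets: 0.0, 9.1, 2.1, 0.0 → max 9.1
Bold regrets: 0.8, 5.2, 0.1, 5.5 → max 5.5
AllIn regrets: 12.1, 0.0, 6.0, 9.2 → max 12.1
Max regrets: 8.5, 9.6, 9.2, 8.7 → max 9.6
Smallest max regret = 5.5 → Bold.
Row averages: Conservative=4.05, Balanced=1.775, Aggressive=4.875, Bold=4.775, AllIn=0.85, Max=-1.325
Highest average = 4.875 → Aggressive.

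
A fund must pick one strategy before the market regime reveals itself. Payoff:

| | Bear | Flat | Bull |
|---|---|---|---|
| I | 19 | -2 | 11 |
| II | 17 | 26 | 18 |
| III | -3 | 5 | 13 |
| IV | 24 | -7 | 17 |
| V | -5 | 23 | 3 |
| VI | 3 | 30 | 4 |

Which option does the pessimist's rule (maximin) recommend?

II

Row minima: I=-2, II=17, III=-3, IV=-7, V=-5, VI=3
Best worst-case = 17 → II.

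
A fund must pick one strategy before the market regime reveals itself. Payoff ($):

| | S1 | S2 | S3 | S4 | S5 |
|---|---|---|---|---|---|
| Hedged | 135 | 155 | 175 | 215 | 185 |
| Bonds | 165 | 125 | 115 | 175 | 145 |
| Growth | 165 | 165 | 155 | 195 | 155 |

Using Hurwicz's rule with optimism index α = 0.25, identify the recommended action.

Growth

Hedged: 0.25·215 + 0.75·135 = 155
Bonds: 0.25·175 + 0.75·115 = 130
Growth: 0.25·195 + 0.75·155 = 165
Highest Hurwicz score = 165 → Growth.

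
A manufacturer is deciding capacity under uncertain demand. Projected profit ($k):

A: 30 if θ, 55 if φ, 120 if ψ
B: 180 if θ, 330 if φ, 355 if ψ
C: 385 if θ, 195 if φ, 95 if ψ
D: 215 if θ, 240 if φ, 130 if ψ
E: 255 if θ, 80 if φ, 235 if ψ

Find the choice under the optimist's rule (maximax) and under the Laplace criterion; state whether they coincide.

maximax → C; laplace → B (disagree)

Row maxima: A=120, B=355, C=385, D=240, E=255
Best best-case = 385 → C.
Row averages: A=205/3, B=865/3, C=225, D=195, E=190
Highest average = 865/3 → B.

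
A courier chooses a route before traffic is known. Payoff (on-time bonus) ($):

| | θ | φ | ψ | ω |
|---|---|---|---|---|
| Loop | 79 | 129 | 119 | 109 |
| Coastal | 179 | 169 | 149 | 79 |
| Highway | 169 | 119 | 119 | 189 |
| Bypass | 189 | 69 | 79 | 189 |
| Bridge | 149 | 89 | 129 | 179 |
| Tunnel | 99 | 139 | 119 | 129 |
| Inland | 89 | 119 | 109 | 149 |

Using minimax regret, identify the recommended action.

Column bests: θ=189, φ=169, ψ=149, ω=189.
Loop regrets: 110, 40, 30, 80 → max 110
Coastal regrets: 10, 0, 0, 110 → max 110
Highway regrets: 20, 50, 30, 0 → max 50
Bypass regrets: 0, 100, 70, 0 → max 100
Bridge regrets: 40, 80, 20, 10 → max 80
Tunnel regrets: 90, 30, 30, 60 → max 90
Inland regrets: 100, 50, 40, 40 → max 100
Smallest max regret = 50 → Highway.

Highway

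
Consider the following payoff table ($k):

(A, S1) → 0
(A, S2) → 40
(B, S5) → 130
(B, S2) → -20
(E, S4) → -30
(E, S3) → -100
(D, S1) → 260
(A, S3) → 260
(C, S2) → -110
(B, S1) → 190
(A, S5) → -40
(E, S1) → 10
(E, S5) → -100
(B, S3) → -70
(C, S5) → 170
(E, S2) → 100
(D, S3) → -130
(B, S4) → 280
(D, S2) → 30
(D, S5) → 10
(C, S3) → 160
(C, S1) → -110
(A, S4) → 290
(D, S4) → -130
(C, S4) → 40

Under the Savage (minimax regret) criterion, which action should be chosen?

A

Column bests: S1=260, S2=100, S3=260, S4=290, S5=170.
A regrets: 260, 60, 0, 0, 210 → max 260
B regrets: 70, 120, 330, 10, 40 → max 330
C regrets: 370, 210, 100, 250, 0 → max 370
D regrets: 0, 70, 390, 420, 160 → max 420
E regrets: 250, 0, 360, 320, 270 → max 360
Smallest max regret = 260 → A.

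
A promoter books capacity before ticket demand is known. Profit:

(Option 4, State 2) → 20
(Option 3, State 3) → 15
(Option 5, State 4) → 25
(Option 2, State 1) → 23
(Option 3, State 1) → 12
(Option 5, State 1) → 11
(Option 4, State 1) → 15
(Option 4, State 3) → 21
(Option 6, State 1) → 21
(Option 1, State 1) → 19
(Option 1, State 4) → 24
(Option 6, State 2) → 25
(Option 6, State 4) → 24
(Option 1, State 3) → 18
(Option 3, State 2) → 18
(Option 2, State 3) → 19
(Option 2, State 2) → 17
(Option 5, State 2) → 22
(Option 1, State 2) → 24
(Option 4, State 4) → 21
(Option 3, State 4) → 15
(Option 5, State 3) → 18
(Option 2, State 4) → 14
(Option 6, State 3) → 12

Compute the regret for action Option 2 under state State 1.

0

Best payoff under State 1 is 23.
Regret = 23 − 23 = 0.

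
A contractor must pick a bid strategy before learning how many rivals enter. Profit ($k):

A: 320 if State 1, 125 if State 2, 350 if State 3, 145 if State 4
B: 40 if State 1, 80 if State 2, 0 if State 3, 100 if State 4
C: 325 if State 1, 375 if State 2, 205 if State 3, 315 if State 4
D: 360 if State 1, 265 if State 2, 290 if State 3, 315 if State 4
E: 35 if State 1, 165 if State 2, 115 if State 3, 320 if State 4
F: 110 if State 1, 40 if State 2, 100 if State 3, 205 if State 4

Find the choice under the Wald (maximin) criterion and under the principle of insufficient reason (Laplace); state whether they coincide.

Row minima: A=125, B=0, C=205, D=265, E=35, F=40
Best worst-case = 265 → D.
Row averages: A=235, B=55, C=305, D=307.5, E=158.75, F=113.75
Highest average = 307.5 → D.

maximin → D; laplace → D (agree)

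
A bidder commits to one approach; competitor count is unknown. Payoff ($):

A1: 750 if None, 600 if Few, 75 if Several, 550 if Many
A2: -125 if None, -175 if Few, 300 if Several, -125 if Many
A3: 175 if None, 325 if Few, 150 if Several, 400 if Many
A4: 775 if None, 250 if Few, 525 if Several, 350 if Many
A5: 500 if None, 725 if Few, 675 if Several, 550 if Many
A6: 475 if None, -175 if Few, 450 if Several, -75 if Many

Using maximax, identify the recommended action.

A4

Row maxima: A1=750, A2=300, A3=400, A4=775, A5=725, A6=475
Best best-case = 775 → A4.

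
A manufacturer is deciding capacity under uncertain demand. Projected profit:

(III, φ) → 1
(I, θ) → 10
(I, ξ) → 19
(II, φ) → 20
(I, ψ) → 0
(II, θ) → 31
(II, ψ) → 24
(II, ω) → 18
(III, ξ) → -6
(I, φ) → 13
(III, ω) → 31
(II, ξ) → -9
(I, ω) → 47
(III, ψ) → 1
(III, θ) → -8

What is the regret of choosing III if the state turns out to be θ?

39

Best payoff under θ is 31.
Regret = 31 − (-8) = 39.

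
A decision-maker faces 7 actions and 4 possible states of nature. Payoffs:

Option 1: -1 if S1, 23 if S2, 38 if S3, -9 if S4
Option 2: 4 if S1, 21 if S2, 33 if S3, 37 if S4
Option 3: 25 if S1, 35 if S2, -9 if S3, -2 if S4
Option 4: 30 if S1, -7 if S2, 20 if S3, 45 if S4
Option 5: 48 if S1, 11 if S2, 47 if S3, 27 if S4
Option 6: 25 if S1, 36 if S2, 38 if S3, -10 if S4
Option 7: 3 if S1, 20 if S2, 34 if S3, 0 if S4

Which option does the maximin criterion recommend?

Row minima: Option 1=-9, Option 2=4, Option 3=-9, Option 4=-7, Option 5=11, Option 6=-10, Option 7=0
Best worst-case = 11 → Option 5.

Option 5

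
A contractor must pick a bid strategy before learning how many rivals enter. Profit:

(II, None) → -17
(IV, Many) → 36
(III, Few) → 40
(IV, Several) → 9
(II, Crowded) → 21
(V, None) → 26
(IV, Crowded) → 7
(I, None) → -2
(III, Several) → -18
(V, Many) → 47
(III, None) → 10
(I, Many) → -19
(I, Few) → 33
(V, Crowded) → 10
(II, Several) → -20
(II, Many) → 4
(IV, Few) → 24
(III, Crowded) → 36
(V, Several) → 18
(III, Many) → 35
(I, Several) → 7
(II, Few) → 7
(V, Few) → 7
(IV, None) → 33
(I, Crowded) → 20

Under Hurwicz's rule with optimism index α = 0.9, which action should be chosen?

I: 0.9·33 + 0.1·(-19) = 27.8
II: 0.9·21 + 0.1·(-20) = 16.9
III: 0.9·40 + 0.1·(-18) = 34.2
IV: 0.9·36 + 0.1·7 = 33.1
V: 0.9·47 + 0.1·7 = 43
Highest Hurwicz score = 43 → V.

V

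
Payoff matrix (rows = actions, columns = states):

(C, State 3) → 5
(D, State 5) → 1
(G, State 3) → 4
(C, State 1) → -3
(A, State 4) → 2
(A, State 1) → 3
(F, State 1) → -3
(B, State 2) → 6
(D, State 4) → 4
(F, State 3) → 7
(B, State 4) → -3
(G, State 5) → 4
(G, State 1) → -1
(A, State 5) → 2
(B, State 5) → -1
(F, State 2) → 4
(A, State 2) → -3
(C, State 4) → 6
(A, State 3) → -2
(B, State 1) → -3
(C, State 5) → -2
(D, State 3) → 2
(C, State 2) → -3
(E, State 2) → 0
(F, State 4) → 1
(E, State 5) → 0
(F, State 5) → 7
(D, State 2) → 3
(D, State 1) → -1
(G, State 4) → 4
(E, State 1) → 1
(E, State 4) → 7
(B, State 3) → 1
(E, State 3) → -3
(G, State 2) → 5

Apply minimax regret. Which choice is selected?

G

Column bests: State 1=3, State 2=6, State 3=7, State 4=7, State 5=7.
A regrets: 0, 9, 9, 5, 5 → max 9
B regrets: 6, 0, 6, 10, 8 → max 10
C regrets: 6, 9, 2, 1, 9 → max 9
D regrets: 4, 3, 5, 3, 6 → max 6
E regrets: 2, 6, 10, 0, 7 → max 10
F regrets: 6, 2, 0, 6, 0 → max 6
G regrets: 4, 1, 3, 3, 3 → max 4
Smallest max regret = 4 → G.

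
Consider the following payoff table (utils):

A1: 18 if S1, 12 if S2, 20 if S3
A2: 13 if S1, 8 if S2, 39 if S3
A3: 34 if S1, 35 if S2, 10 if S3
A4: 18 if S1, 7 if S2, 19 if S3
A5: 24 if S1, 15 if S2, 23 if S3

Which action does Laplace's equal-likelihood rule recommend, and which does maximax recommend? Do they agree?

laplace → A3; maximax → A2 (disagree)

Row averages: A1=50/3, A2=20, A3=79/3, A4=44/3, A5=62/3
Highest average = 79/3 → A3.
Row maxima: A1=20, A2=39, A3=35, A4=19, A5=24
Best best-case = 39 → A2.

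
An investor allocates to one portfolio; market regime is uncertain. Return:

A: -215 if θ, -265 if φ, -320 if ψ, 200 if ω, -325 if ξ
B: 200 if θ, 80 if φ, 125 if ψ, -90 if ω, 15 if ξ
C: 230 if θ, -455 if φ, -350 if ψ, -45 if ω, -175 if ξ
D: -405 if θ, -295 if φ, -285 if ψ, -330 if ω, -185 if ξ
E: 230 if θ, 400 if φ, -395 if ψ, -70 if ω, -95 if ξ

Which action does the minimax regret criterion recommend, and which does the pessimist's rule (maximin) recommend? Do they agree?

minimax regret → B; maximin → B (agree)

Column bests: θ=230, φ=400, ψ=125, ω=200, ξ=15.
A regrets: 445, 665, 445, 0, 340 → max 665
B regrets: 30, 320, 0, 290, 0 → max 320
C regrets: 0, 855, 475, 245, 190 → max 855
D regrets: 635, 695, 410, 530, 200 → max 695
E regrets: 0, 0, 520, 270, 110 → max 520
Smallest max regret = 320 → B.
Row minima: A=-325, B=-90, C=-455, D=-405, E=-395
Best worst-case = -90 → B.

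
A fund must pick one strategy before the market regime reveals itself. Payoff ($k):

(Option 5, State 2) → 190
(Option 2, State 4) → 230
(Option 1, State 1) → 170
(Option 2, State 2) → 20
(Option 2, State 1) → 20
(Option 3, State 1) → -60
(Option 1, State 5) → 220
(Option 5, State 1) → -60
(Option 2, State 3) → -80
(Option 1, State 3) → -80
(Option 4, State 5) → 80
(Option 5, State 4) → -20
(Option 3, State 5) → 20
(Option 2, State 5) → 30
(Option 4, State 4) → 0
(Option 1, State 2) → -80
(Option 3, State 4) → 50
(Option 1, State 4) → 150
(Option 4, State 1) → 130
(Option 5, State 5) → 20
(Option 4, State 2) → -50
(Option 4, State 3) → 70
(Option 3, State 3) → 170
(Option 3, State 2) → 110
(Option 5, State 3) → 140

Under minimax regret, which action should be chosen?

Option 3

Column bests: State 1=170, State 2=190, State 3=170, State 4=230, State 5=220.
Option 1 regrets: 0, 270, 250, 80, 0 → max 270
Option 2 regrets: 150, 170, 250, 0, 190 → max 250
Option 3 regrets: 230, 80, 0, 180, 200 → max 230
Option 4 regrets: 40, 240, 100, 230, 140 → max 240
Option 5 regrets: 230, 0, 30, 250, 200 → max 250
Smallest max regret = 230 → Option 3.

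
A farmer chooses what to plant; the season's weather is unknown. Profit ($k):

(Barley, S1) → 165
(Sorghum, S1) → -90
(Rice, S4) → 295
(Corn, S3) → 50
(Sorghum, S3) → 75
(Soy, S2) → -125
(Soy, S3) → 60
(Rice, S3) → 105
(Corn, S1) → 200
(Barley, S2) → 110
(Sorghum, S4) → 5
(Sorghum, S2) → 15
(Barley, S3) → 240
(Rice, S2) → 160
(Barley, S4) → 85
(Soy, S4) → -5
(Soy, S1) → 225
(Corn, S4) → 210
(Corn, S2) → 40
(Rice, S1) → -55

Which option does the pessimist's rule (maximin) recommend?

Barley

Row minima: Barley=85, Corn=40, Rice=-55, Sorghum=-90, Soy=-125
Best worst-case = 85 → Barley.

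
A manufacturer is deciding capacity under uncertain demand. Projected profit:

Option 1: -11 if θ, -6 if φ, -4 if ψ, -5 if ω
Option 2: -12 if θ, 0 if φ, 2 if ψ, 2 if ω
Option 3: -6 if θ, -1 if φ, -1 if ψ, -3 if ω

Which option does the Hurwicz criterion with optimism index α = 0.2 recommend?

Option 3

Option 1: 0.2·(-4) + 0.8·(-11) = -9.6
Option 2: 0.2·2 + 0.8·(-12) = -9.2
Option 3: 0.2·(-1) + 0.8·(-6) = -5
Highest Hurwicz score = -5 → Option 3.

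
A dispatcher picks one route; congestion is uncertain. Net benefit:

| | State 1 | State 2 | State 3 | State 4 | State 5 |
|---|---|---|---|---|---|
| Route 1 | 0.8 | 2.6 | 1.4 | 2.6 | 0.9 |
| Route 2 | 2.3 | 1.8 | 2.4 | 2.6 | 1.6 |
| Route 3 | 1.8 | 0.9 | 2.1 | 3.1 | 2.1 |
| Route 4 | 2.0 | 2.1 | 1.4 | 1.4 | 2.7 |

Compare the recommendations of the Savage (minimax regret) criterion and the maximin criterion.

Column bests: State 1=2.3, State 2=2.6, State 3=2.4, State 4=3.1, State 5=2.7.
Route 1 regrets: 1.5, 0.0, 1.0, 0.5, 1.8 → max 1.8
Route 2 regrets: 0.0, 0.8, 0.0, 0.5, 1.1 → max 1.1
Route 3 regrets: 0.5, 1.7, 0.3, 0.0, 0.6 → max 1.7
Route 4 regrets: 0.3, 0.5, 1.0, 1.7, 0.0 → max 1.7
Smallest max regret = 1.1 → Route 2.
Row minima: Route 1=0.8, Route 2=1.6, Route 3=0.9, Route 4=1.4
Best worst-case = 1.6 → Route 2.

minimax regret → Route 2; maximin → Route 2 (agree)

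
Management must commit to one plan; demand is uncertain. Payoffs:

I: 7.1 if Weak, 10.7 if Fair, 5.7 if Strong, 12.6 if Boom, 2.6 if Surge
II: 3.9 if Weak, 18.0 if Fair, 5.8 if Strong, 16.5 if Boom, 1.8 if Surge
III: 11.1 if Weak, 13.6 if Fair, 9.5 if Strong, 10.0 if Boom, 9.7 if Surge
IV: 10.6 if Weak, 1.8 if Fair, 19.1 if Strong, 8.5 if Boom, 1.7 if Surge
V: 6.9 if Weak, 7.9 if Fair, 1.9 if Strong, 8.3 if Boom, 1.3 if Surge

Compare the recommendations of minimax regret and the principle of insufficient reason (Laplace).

minimax regret → III; laplace → III (agree)

Column bests: Weak=11.1, Fair=18.0, Strong=19.1, Boom=16.5, Surge=9.7.
I regrets: 4.0, 7.3, 13.4, 3.9, 7.1 → max 13.4
II regrets: 7.2, 0.0, 13.3, 0.0, 7.9 → max 13.3
III regrets: 0.0, 4.4, 9.6, 6.5, 0.0 → max 9.6
IV regrets: 0.5, 16.2, 0.0, 8.0, 8.0 → max 16.2
V regrets: 4.2, 10.1, 17.2, 8.2, 8.4 → max 17.2
Smallest max regret = 9.6 → III.
Row averages: I=7.74, II=9.2, III=10.78, IV=8.34, V=5.26
Highest average = 10.78 → III.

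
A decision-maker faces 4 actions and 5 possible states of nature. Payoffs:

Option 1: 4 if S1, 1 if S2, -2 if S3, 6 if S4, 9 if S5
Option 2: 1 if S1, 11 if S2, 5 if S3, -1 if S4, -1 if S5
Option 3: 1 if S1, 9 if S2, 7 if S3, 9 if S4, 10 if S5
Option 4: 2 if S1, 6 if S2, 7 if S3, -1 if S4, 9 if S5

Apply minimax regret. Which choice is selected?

Column bests: S1=4, S2=11, S3=7, S4=9, S5=10.
Option 1 regrets: 0, 10, 9, 3, 1 → max 10
Option 2 regrets: 3, 0, 2, 10, 11 → max 11
Option 3 regrets: 3, 2, 0, 0, 0 → max 3
Option 4 regrets: 2, 5, 0, 10, 1 → max 10
Smallest max regret = 3 → Option 3.

Option 3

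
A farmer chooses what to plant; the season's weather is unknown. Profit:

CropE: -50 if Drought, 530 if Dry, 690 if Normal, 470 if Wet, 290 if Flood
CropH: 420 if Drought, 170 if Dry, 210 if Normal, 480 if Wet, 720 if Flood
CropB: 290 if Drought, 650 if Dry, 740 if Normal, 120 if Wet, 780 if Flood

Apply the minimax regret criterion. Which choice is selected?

CropB

Column bests: Drought=420, Dry=650, Normal=740, Wet=480, Flood=780.
CropE regrets: 470, 120, 50, 10, 490 → max 490
CropH regrets: 0, 480, 530, 0, 60 → max 530
CropB regrets: 130, 0, 0, 360, 0 → max 360
Smallest max regret = 360 → CropB.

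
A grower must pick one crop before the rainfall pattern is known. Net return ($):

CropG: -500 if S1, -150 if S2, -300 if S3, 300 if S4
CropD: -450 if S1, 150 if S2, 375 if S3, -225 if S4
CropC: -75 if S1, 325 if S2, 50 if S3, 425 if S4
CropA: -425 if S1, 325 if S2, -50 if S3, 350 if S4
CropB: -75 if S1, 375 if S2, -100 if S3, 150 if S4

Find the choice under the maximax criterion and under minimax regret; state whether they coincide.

maximax → CropC; minimax regret → CropC (agree)

Row maxima: CropG=300, CropD=375, CropC=425, CropA=350, CropB=375
Best best-case = 425 → CropC.
Column bests: S1=-75, S2=375, S3=375, S4=425.
CropG regrets: 425, 525, 675, 125 → max 675
CropD regrets: 375, 225, 0, 650 → max 650
CropC regrets: 0, 50, 325, 0 → max 325
CropA regrets: 350, 50, 425, 75 → max 425
CropB regrets: 0, 0, 475, 275 → max 475
Smallest max regret = 325 → CropC.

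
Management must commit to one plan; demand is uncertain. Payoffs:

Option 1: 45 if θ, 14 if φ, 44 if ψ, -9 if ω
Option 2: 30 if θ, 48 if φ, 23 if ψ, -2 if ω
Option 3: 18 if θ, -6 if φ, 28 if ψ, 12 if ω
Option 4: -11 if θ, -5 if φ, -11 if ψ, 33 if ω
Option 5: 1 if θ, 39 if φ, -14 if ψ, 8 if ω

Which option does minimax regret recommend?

Option 2

Column bests: θ=45, φ=48, ψ=44, ω=33.
Option 1 regrets: 0, 34, 0, 42 → max 42
Option 2 regrets: 15, 0, 21, 35 → max 35
Option 3 regrets: 27, 54, 16, 21 → max 54
Option 4 regrets: 56, 53, 55, 0 → max 56
Option 5 regrets: 44, 9, 58, 25 → max 58
Smallest max regret = 35 → Option 2.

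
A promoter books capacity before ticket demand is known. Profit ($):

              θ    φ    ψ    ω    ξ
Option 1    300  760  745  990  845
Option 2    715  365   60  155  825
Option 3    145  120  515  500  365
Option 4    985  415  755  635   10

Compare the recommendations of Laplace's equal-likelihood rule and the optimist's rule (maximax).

Row averages: Option 1=728, Option 2=424, Option 3=329, Option 4=560
Highest average = 728 → Option 1.
Row maxima: Option 1=990, Option 2=825, Option 3=515, Option 4=985
Best best-case = 990 → Option 1.

laplace → Option 1; maximax → Option 1 (agree)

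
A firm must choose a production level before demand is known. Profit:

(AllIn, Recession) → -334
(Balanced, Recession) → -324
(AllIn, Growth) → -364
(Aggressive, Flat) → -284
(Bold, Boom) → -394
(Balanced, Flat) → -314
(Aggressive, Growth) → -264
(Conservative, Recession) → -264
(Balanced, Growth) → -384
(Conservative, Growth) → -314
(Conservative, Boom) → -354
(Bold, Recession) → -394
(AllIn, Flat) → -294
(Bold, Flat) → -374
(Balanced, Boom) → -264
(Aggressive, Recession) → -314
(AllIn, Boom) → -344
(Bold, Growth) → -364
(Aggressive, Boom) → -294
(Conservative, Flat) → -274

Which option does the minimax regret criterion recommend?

Column bests: Recession=-264, Flat=-274, Growth=-264, Boom=-264.
Conservative regrets: 0, 0, 50, 90 → max 90
Balanced regrets: 60, 40, 120, 0 → max 120
Aggressive regrets: 50, 10, 0, 30 → max 50
Bold regrets: 130, 100, 100, 130 → max 130
AllIn regrets: 70, 20, 100, 80 → max 100
Smallest max regret = 50 → Aggressive.

Aggressive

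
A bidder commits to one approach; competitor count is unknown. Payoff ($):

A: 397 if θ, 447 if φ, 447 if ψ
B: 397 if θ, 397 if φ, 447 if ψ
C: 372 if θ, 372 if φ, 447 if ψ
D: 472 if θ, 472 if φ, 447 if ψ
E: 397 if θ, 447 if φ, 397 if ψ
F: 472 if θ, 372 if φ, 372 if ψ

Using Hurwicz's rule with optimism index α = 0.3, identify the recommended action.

A: 0.3·447 + 0.7·397 = 412
B: 0.3·447 + 0.7·397 = 412
C: 0.3·447 + 0.7·372 = 394.5
D: 0.3·472 + 0.7·447 = 454.5
E: 0.3·447 + 0.7·397 = 412
F: 0.3·472 + 0.7·372 = 402
Highest Hurwicz score = 454.5 → D.

D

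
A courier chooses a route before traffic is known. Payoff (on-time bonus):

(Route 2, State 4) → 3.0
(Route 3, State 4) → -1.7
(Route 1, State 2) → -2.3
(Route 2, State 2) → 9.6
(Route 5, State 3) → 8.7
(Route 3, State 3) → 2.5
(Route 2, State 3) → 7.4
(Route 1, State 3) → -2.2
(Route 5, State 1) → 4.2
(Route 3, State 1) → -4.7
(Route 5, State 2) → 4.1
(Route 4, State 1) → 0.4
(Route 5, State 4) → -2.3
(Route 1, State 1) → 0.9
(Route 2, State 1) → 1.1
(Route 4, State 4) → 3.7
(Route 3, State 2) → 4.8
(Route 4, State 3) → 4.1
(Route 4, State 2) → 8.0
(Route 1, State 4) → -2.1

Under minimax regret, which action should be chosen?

Column bests: State 1=4.2, State 2=9.6, State 3=8.7, State 4=3.7.
Route 1 regrets: 3.3, 11.9, 10.9, 5.8 → max 11.9
Route 2 regrets: 3.1, 0.0, 1.3, 0.7 → max 3.1
Route 3 regrets: 8.9, 4.8, 6.2, 5.4 → max 8.9
Route 4 regrets: 3.8, 1.6, 4.6, 0.0 → max 4.6
Route 5 regrets: 0.0, 5.5, 0.0, 6.0 → max 6.0
Smallest max regret = 3.1 → Route 2.

Route 2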